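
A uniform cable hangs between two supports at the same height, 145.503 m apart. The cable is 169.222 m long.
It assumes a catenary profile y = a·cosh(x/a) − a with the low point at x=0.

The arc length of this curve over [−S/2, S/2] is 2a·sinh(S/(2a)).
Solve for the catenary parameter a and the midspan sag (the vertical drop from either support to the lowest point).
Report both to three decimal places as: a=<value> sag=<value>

seed: a₀ = √(S³/(24(L−S))) = √(145.503³/(24·23.719)) = 73.562099
iter 1: u=0.988981  f(a)=+1.187e+00  f'(a)=-7.102e-01  a ← 73.562099 − (+1.187e+00/-7.102e-01) = 75.233968
iter 2: u=0.967003  f(a)=+4.168e-02  f'(a)=-6.611e-01  a ← 75.233968 − (+4.168e-02/-6.611e-01) = 75.297020
iter 3: u=0.966194  f(a)=+5.552e-05  f'(a)=-6.594e-01  a ← 75.297020 − (+5.552e-05/-6.594e-01) = 75.297104
iter 4: u=0.966193  f(a)=+9.879e-11  f'(a)=-6.594e-01  a ← 75.297104 − (+9.879e-11/-6.594e-01) = 75.297104
iter 5: u=0.966193  f(a)=-2.842e-14  f'(a)=-6.594e-01  a ← 75.297104 − (-2.842e-14/-6.594e-01) = 75.297104
converged: |Δa| < 1e-12 after 5 iterations
sag = a·(cosh(S/(2a)) − 1) = 75.297104·(cosh(0.966193) − 1) = 37.966638
T_max/T_min = cosh(S/(2a)) = 1.504224

a=75.297 sag=37.967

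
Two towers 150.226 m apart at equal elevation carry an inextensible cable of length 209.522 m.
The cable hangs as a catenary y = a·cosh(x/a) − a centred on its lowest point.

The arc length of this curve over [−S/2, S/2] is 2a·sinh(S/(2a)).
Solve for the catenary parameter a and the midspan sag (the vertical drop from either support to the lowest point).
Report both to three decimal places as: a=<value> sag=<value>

a=51.471 sag=65.252

seed: a₀ = √(S³/(24(L−S))) = √(150.226³/(24·59.296)) = 48.808935
iter 1: u=1.538919  f(a)=+7.431e+00  f'(a)=-3.056e+00  a ← 48.808935 − (+7.431e+00/-3.056e+00) = 51.240437
iter 2: u=1.465893  f(a)=+5.914e-01  f'(a)=-2.587e+00  a ← 51.240437 − (+5.914e-01/-2.587e+00) = 51.468999
iter 3: u=1.459383  f(a)=+4.461e-03  f'(a)=-2.548e+00  a ← 51.468999 − (+4.461e-03/-2.548e+00) = 51.470750
iter 4: u=1.459334  f(a)=+2.581e-07  f'(a)=-2.548e+00  a ← 51.470750 − (+2.581e-07/-2.548e+00) = 51.470750
iter 5: u=1.459334  f(a)=+0.000e+00  f'(a)=-2.548e+00  a ← 51.470750 − (+0.000e+00/-2.548e+00) = 51.470750
converged: |Δa| < 1e-12 after 5 iterations
sag = a·(cosh(S/(2a)) − 1) = 51.470750·(cosh(1.459334) − 1) = 65.251592
T_max/T_min = cosh(S/(2a)) = 2.267741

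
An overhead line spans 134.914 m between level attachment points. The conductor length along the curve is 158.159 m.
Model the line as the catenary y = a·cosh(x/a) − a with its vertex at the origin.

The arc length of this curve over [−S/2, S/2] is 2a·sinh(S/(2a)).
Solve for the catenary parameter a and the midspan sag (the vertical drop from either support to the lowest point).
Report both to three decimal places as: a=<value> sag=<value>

a=67.997 sag=36.297

seed: a₀ = √(S³/(24(L−S))) = √(134.914³/(24·23.245)) = 66.346059
iter 1: u=1.016745  f(a)=+1.232e+00  f'(a)=-7.759e-01  a ← 66.346059 − (+1.232e+00/-7.759e-01) = 67.933281
iter 2: u=0.992989  f(a)=+4.558e-02  f'(a)=-7.194e-01  a ← 67.933281 − (+4.558e-02/-7.194e-01) = 67.996636
iter 3: u=0.992064  f(a)=+6.775e-05  f'(a)=-7.173e-01  a ← 67.996636 − (+6.775e-05/-7.173e-01) = 67.996730
iter 4: u=0.992062  f(a)=+1.502e-10  f'(a)=-7.173e-01  a ← 67.996730 − (+1.502e-10/-7.173e-01) = 67.996730
iter 5: u=0.992062  f(a)=+0.000e+00  f'(a)=-7.173e-01  a ← 67.996730 − (+0.000e+00/-7.173e-01) = 67.996730
converged: |Δa| < 1e-12 after 5 iterations
sag = a·(cosh(S/(2a)) − 1) = 67.996730·(cosh(0.992062) − 1) = 36.296715
T_max/T_min = cosh(S/(2a)) = 1.533801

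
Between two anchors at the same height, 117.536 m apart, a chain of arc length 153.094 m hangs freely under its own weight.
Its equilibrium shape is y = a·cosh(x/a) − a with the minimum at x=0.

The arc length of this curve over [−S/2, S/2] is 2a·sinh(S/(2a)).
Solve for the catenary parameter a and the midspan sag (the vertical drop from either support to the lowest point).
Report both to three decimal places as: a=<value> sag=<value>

seed: a₀ = √(S³/(24(L−S))) = √(117.536³/(24·35.558)) = 43.619640
iter 1: u=1.347283  f(a)=+3.370e+00  f'(a)=-1.946e+00  a ← 43.619640 − (+3.370e+00/-1.946e+00) = 45.351389
iter 2: u=1.295837  f(a)=+2.111e-01  f'(a)=-1.709e+00  a ← 45.351389 − (+2.111e-01/-1.709e+00) = 45.474889
iter 3: u=1.292318  f(a)=+9.506e-04  f'(a)=-1.694e+00  a ← 45.474889 − (+9.506e-04/-1.694e+00) = 45.475450
iter 4: u=1.292302  f(a)=+1.947e-08  f'(a)=-1.694e+00  a ← 45.475450 − (+1.947e-08/-1.694e+00) = 45.475450
iter 5: u=1.292302  f(a)=-2.842e-14  f'(a)=-1.694e+00  a ← 45.475450 − (-2.842e-14/-1.694e+00) = 45.475450
converged: |Δa| < 1e-12 after 5 iterations
sag = a·(cosh(S/(2a)) − 1) = 45.475450·(cosh(1.292302) − 1) = 43.560833
T_max/T_min = cosh(S/(2a)) = 1.957898

a=45.475 sag=43.561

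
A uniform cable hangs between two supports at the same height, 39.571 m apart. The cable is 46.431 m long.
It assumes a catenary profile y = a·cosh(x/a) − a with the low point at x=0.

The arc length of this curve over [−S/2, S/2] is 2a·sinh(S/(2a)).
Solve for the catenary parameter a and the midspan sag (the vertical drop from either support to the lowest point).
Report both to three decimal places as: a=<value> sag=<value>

seed: a₀ = √(S³/(24(L−S))) = √(39.571³/(24·6.860)) = 19.399827
iter 1: u=1.019880  f(a)=+3.657e-01  f'(a)=-7.836e-01  a ← 19.399827 − (+3.657e-01/-7.836e-01) = 19.866585
iter 2: u=0.995919  f(a)=+1.362e-02  f'(a)=-7.262e-01  a ← 19.866585 − (+1.362e-02/-7.262e-01) = 19.885334
iter 3: u=0.994980  f(a)=+2.049e-05  f'(a)=-7.240e-01  a ← 19.885334 − (+2.049e-05/-7.240e-01) = 19.885362
iter 4: u=0.994978  f(a)=+4.653e-11  f'(a)=-7.240e-01  a ← 19.885362 − (+4.653e-11/-7.240e-01) = 19.885362
iter 5: u=0.994978  f(a)=-7.105e-15  f'(a)=-7.240e-01  a ← 19.885362 − (-7.105e-15/-7.240e-01) = 19.885362
converged: |Δa| < 1e-12 after 5 iterations
sag = a·(cosh(S/(2a)) − 1) = 19.885362·(cosh(0.994978) − 1) = 10.682383
T_max/T_min = cosh(S/(2a)) = 1.537198

a=19.885 sag=10.682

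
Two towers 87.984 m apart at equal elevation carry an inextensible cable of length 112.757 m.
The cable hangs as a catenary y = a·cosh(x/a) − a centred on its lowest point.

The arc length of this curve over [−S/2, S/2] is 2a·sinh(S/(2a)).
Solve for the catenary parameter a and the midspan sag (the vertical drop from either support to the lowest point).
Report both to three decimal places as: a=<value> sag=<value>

a=35.192 sag=31.269

seed: a₀ = √(S³/(24(L−S))) = √(87.984³/(24·24.773)) = 33.846256
iter 1: u=1.299760  f(a)=+2.179e+00  f'(a)=-1.727e+00  a ← 33.846256 − (+2.179e+00/-1.727e+00) = 35.108146
iter 2: u=1.253043  f(a)=+1.278e-01  f'(a)=-1.529e+00  a ← 35.108146 − (+1.278e-01/-1.529e+00) = 35.191688
iter 3: u=1.250068  f(a)=+5.000e-04  f'(a)=-1.517e+00  a ← 35.191688 − (+5.000e-04/-1.517e+00) = 35.192017
iter 4: u=1.250056  f(a)=+7.724e-09  f'(a)=-1.517e+00  a ← 35.192017 − (+7.724e-09/-1.517e+00) = 35.192017
iter 5: u=1.250056  f(a)=-1.421e-14  f'(a)=-1.517e+00  a ← 35.192017 − (-1.421e-14/-1.517e+00) = 35.192017
converged: |Δa| < 1e-12 after 5 iterations
sag = a·(cosh(S/(2a)) − 1) = 35.192017·(cosh(1.250056) − 1) = 31.268598
T_max/T_min = cosh(S/(2a)) = 1.888514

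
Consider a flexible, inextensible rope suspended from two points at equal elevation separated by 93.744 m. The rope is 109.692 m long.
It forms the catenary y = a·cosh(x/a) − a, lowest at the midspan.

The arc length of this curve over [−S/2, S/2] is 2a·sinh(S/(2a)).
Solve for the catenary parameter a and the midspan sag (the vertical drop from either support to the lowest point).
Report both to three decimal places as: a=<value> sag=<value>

a=47.534 sag=25.044

seed: a₀ = √(S³/(24(L−S))) = √(93.744³/(24·15.948)) = 46.393430
iter 1: u=1.010315  f(a)=+8.340e-01  f'(a)=-7.603e-01  a ← 46.393430 − (+8.340e-01/-7.603e-01) = 47.490373
iter 2: u=0.986979  f(a)=+3.050e-02  f'(a)=-7.056e-01  a ← 47.490373 − (+3.050e-02/-7.056e-01) = 47.533592
iter 3: u=0.986082  f(a)=+4.420e-05  f'(a)=-7.036e-01  a ← 47.533592 − (+4.420e-05/-7.036e-01) = 47.533655
iter 4: u=0.986080  f(a)=+9.318e-11  f'(a)=-7.036e-01  a ← 47.533655 − (+9.318e-11/-7.036e-01) = 47.533655
iter 5: u=0.986080  f(a)=+0.000e+00  f'(a)=-7.036e-01  a ← 47.533655 − (+0.000e+00/-7.036e-01) = 47.533655
converged: |Δa| < 1e-12 after 5 iterations
sag = a·(cosh(S/(2a)) − 1) = 47.533655·(cosh(0.986080) − 1) = 25.044111
T_max/T_min = cosh(S/(2a)) = 1.526871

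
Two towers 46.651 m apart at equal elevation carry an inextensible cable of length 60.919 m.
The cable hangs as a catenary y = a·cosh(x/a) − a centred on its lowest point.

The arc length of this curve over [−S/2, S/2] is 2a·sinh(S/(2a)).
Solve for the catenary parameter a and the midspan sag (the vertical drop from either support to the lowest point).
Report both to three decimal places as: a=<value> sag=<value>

seed: a₀ = √(S³/(24(L−S))) = √(46.651³/(24·14.268)) = 17.218855
iter 1: u=1.354649  f(a)=+1.368e+00  f'(a)=-1.982e+00  a ← 17.218855 − (+1.368e+00/-1.982e+00) = 17.908979
iter 2: u=1.302447  f(a)=+8.653e-02  f'(a)=-1.738e+00  a ← 17.908979 − (+8.653e-02/-1.738e+00) = 17.958755
iter 3: u=1.298837  f(a)=+3.981e-04  f'(a)=-1.722e+00  a ← 17.958755 − (+3.981e-04/-1.722e+00) = 17.958986
iter 4: u=1.298821  f(a)=+8.508e-09  f'(a)=-1.722e+00  a ← 17.958986 − (+8.508e-09/-1.722e+00) = 17.958986
iter 5: u=1.298821  f(a)=+0.000e+00  f'(a)=-1.722e+00  a ← 17.958986 − (+0.000e+00/-1.722e+00) = 17.958986
converged: |Δa| < 1e-12 after 5 iterations
sag = a·(cosh(S/(2a)) − 1) = 17.958986·(cosh(1.298821) − 1) = 17.400685
T_max/T_min = cosh(S/(2a)) = 1.968912

a=17.959 sag=17.401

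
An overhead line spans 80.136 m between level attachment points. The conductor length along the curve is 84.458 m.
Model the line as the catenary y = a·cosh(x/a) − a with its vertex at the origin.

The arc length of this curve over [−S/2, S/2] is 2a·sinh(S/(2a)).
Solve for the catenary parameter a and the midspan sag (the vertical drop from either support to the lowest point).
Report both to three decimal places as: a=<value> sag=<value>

seed: a₀ = √(S³/(24(L−S))) = √(80.136³/(24·4.322)) = 70.435806
iter 1: u=0.568858  f(a)=+7.047e-02  f'(a)=-1.267e-01  a ← 70.435806 − (+7.047e-02/-1.267e-01) = 70.991839
iter 2: u=0.564403  f(a)=+8.432e-04  f'(a)=-1.237e-01  a ← 70.991839 − (+8.432e-04/-1.237e-01) = 70.998654
iter 3: u=0.564349  f(a)=+1.240e-07  f'(a)=-1.237e-01  a ← 70.998654 − (+1.240e-07/-1.237e-01) = 70.998655
iter 4: u=0.564349  f(a)=+1.421e-14  f'(a)=-1.237e-01  a ← 70.998655 − (+1.421e-14/-1.237e-01) = 70.998655
converged: |Δa| < 1e-12 after 4 iterations
sag = a·(cosh(S/(2a)) − 1) = 70.998655·(cosh(0.564349) − 1) = 11.609441
T_max/T_min = cosh(S/(2a)) = 1.163516

a=70.999 sag=11.609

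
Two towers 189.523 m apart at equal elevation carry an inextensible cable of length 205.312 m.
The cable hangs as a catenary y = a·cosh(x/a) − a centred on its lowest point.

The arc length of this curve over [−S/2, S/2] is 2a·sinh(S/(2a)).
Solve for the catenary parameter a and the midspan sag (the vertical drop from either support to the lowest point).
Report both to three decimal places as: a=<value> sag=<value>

a=135.676 sag=34.460

seed: a₀ = √(S³/(24(L−S))) = √(189.523³/(24·15.789)) = 134.032448
iter 1: u=0.707004  f(a)=+3.993e-01  f'(a)=-2.476e-01  a ← 134.032448 − (+3.993e-01/-2.476e-01) = 135.645365
iter 2: u=0.698597  f(a)=+7.323e-03  f'(a)=-2.386e-01  a ← 135.645365 − (+7.323e-03/-2.386e-01) = 135.676058
iter 3: u=0.698439  f(a)=+2.564e-06  f'(a)=-2.384e-01  a ← 135.676058 − (+2.564e-06/-2.384e-01) = 135.676069
iter 4: u=0.698439  f(a)=+3.126e-13  f'(a)=-2.384e-01  a ← 135.676069 − (+3.126e-13/-2.384e-01) = 135.676069
converged: |Δa| < 1e-12 after 4 iterations
sag = a·(cosh(S/(2a)) − 1) = 135.676069·(cosh(0.698439) − 1) = 34.459906
T_max/T_min = cosh(S/(2a)) = 1.253987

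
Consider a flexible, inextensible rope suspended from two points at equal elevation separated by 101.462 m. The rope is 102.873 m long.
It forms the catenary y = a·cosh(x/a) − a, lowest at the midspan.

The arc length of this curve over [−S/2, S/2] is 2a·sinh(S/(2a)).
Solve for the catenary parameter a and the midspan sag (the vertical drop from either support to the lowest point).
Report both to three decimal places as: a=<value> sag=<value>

a=175.990 sag=7.363

seed: a₀ = √(S³/(24(L−S))) = √(101.462³/(24·1.411)) = 175.624864
iter 1: u=0.288860  f(a)=+5.898e-03  f'(a)=-1.620e-02  a ← 175.624864 − (+5.898e-03/-1.620e-02) = 175.988900
iter 2: u=0.288262  f(a)=+1.839e-05  f'(a)=-1.610e-02  a ← 175.988900 − (+1.839e-05/-1.610e-02) = 175.990042
iter 3: u=0.288261  f(a)=+1.800e-10  f'(a)=-1.610e-02  a ← 175.990042 − (+1.800e-10/-1.610e-02) = 175.990042
iter 4: u=0.288261  f(a)=-1.421e-14  f'(a)=-1.610e-02  a ← 175.990042 − (-1.421e-14/-1.610e-02) = 175.990042
converged: |Δa| < 1e-12 after 4 iterations
sag = a·(cosh(S/(2a)) − 1) = 175.990042·(cosh(0.288261) − 1) = 7.362647
T_max/T_min = cosh(S/(2a)) = 1.041836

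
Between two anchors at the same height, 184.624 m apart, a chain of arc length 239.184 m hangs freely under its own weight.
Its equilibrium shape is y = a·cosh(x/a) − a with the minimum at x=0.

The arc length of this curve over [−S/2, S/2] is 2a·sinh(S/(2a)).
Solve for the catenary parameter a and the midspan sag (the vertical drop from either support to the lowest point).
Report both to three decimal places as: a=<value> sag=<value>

a=72.210 sag=67.492

seed: a₀ = √(S³/(24(L−S))) = √(184.624³/(24·54.560)) = 69.324929
iter 1: u=1.331584  f(a)=+5.046e+00  f'(a)=-1.871e+00  a ← 69.324929 − (+5.046e+00/-1.871e+00) = 72.021512
iter 2: u=1.281728  f(a)=+3.094e-01  f'(a)=-1.648e+00  a ← 72.021512 − (+3.094e-01/-1.648e+00) = 72.209205
iter 3: u=1.278397  f(a)=+1.331e-03  f'(a)=-1.634e+00  a ← 72.209205 − (+1.331e-03/-1.634e+00) = 72.210020
iter 4: u=1.278382  f(a)=+2.486e-08  f'(a)=-1.634e+00  a ← 72.210020 − (+2.486e-08/-1.634e+00) = 72.210020
iter 5: u=1.278382  f(a)=+2.842e-14  f'(a)=-1.634e+00  a ← 72.210020 − (+2.842e-14/-1.634e+00) = 72.210020
converged: |Δa| < 1e-12 after 5 iterations
sag = a·(cosh(S/(2a)) − 1) = 72.210020·(cosh(1.278382) − 1) = 67.491567
T_max/T_min = cosh(S/(2a)) = 1.934657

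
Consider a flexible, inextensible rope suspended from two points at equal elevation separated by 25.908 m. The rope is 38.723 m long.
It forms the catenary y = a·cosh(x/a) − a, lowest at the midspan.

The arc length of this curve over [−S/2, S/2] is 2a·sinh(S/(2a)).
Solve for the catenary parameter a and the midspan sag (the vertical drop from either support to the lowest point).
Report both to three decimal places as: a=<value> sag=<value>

seed: a₀ = √(S³/(24(L−S))) = √(25.908³/(24·12.815)) = 7.519447
iter 1: u=1.722733  f(a)=+2.042e+00  f'(a)=-4.533e+00  a ← 7.519447 − (+2.042e+00/-4.533e+00) = 7.969814
iter 2: u=1.625383  f(a)=+1.978e-01  f'(a)=-3.694e+00  a ← 7.969814 − (+1.978e-01/-3.694e+00) = 8.023364
iter 3: u=1.614535  f(a)=+2.297e-03  f'(a)=-3.609e+00  a ← 8.023364 − (+2.297e-03/-3.609e+00) = 8.024000
iter 4: u=1.614407  f(a)=+3.175e-07  f'(a)=-3.608e+00  a ← 8.024000 − (+3.175e-07/-3.608e+00) = 8.024000
iter 5: u=1.614407  f(a)=+7.105e-15  f'(a)=-3.608e+00  a ← 8.024000 − (+7.105e-15/-3.608e+00) = 8.024000
converged: |Δa| < 1e-12 after 5 iterations
sag = a·(cosh(S/(2a)) − 1) = 8.024000·(cosh(1.614407) − 1) = 12.934346
T_max/T_min = cosh(S/(2a)) = 2.611957

a=8.024 sag=12.934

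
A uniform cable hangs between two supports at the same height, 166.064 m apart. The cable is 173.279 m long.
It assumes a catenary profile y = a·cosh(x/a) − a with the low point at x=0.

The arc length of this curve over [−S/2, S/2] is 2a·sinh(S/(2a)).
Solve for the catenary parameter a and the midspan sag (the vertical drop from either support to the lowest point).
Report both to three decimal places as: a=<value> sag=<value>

a=163.675 sag=21.517

seed: a₀ = √(S³/(24(L−S))) = √(166.064³/(24·7.215)) = 162.625803
iter 1: u=0.510571  f(a)=+9.463e-02  f'(a)=-9.107e-02  a ← 162.625803 − (+9.463e-02/-9.107e-02) = 163.664907
iter 2: u=0.507329  f(a)=+9.146e-04  f'(a)=-8.931e-02  a ← 163.664907 − (+9.146e-04/-8.931e-02) = 163.675147
iter 3: u=0.507298  f(a)=+8.730e-08  f'(a)=-8.930e-02  a ← 163.675147 − (+8.730e-08/-8.930e-02) = 163.675148
iter 4: u=0.507298  f(a)=+5.684e-14  f'(a)=-8.930e-02  a ← 163.675148 − (+5.684e-14/-8.930e-02) = 163.675148
converged: |Δa| < 1e-12 after 4 iterations
sag = a·(cosh(S/(2a)) − 1) = 163.675148·(cosh(0.507298) − 1) = 21.516528
T_max/T_min = cosh(S/(2a)) = 1.131459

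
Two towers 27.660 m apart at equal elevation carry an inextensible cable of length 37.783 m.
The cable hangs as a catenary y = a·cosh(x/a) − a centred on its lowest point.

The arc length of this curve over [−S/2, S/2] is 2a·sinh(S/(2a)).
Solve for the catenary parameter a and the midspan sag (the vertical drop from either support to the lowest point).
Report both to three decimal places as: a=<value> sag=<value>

a=9.807 sag=11.478

seed: a₀ = √(S³/(24(L−S))) = √(27.660³/(24·10.123)) = 9.332930
iter 1: u=1.481850  f(a)=+1.171e+00  f'(a)=-2.685e+00  a ← 9.332930 − (+1.171e+00/-2.685e+00) = 9.769260
iter 2: u=1.415665  f(a)=+8.715e-02  f'(a)=-2.299e+00  a ← 9.769260 − (+8.715e-02/-2.299e+00) = 9.807176
iter 3: u=1.410192  f(a)=+5.682e-04  f'(a)=-2.269e+00  a ← 9.807176 − (+5.682e-04/-2.269e+00) = 9.807426
iter 4: u=1.410156  f(a)=+2.450e-08  f'(a)=-2.269e+00  a ← 9.807426 − (+2.450e-08/-2.269e+00) = 9.807426
iter 5: u=1.410156  f(a)=-7.105e-15  f'(a)=-2.269e+00  a ← 9.807426 − (-7.105e-15/-2.269e+00) = 9.807426
converged: |Δa| < 1e-12 after 5 iterations
sag = a·(cosh(S/(2a)) − 1) = 9.807426·(cosh(1.410156) − 1) = 11.478118
T_max/T_min = cosh(S/(2a)) = 2.170350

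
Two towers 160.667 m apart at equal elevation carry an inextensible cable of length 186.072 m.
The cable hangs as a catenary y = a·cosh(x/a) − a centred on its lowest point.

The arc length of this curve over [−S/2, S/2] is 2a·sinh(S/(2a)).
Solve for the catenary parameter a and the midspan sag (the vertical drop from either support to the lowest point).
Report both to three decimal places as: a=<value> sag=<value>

seed: a₀ = √(S³/(24(L−S))) = √(160.667³/(24·25.405)) = 82.475471
iter 1: u=0.974029  f(a)=+1.233e+00  f'(a)=-6.765e-01  a ← 82.475471 − (+1.233e+00/-6.765e-01) = 84.297593
iter 2: u=0.952975  f(a)=+4.204e-02  f'(a)=-6.311e-01  a ← 84.297593 − (+4.204e-02/-6.311e-01) = 84.364200
iter 3: u=0.952223  f(a)=+5.270e-05  f'(a)=-6.295e-01  a ← 84.364200 − (+5.270e-05/-6.295e-01) = 84.364284
iter 4: u=0.952222  f(a)=+8.311e-11  f'(a)=-6.295e-01  a ← 84.364284 − (+8.311e-11/-6.295e-01) = 84.364284
iter 5: u=0.952222  f(a)=+2.842e-14  f'(a)=-6.295e-01  a ← 84.364284 − (+2.842e-14/-6.295e-01) = 84.364284
converged: |Δa| < 1e-12 after 5 iterations
sag = a·(cosh(S/(2a)) − 1) = 84.364284·(cosh(0.952222) − 1) = 41.226439
T_max/T_min = cosh(S/(2a)) = 1.488672

a=84.364 sag=41.226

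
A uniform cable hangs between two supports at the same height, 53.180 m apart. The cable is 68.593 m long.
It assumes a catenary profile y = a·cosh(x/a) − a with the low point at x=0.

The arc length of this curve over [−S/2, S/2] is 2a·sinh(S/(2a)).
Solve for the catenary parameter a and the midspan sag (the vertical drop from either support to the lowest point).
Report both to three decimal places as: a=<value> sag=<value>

a=20.988 sag=19.221

seed: a₀ = √(S³/(24(L−S))) = √(53.180³/(24·15.413)) = 20.163842
iter 1: u=1.318697  f(a)=+1.397e+00  f'(a)=-1.812e+00  a ← 20.163842 − (+1.397e+00/-1.812e+00) = 20.934939
iter 2: u=1.270125  f(a)=+8.413e-02  f'(a)=-1.599e+00  a ← 20.934939 − (+8.413e-02/-1.599e+00) = 20.987540
iter 3: u=1.266942  f(a)=+3.484e-04  f'(a)=-1.586e+00  a ← 20.987540 − (+3.484e-04/-1.586e+00) = 20.987760
iter 4: u=1.266929  f(a)=+6.030e-09  f'(a)=-1.586e+00  a ← 20.987760 − (+6.030e-09/-1.586e+00) = 20.987760
iter 5: u=1.266929  f(a)=-1.421e-14  f'(a)=-1.586e+00  a ← 20.987760 − (-1.421e-14/-1.586e+00) = 20.987760
converged: |Δa| < 1e-12 after 5 iterations
sag = a·(cosh(S/(2a)) − 1) = 20.987760·(cosh(1.266929) − 1) = 19.220896
T_max/T_min = cosh(S/(2a)) = 1.915815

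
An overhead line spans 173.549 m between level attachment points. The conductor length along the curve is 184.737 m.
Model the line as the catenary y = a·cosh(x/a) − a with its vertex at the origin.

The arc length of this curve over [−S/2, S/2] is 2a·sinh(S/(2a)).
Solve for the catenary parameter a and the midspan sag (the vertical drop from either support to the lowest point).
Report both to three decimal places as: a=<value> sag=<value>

a=140.854 sag=27.585

seed: a₀ = √(S³/(24(L−S))) = √(173.549³/(24·11.188)) = 139.524773
iter 1: u=0.621929  f(a)=+2.184e-01  f'(a)=-1.667e-01  a ← 139.524773 − (+2.184e-01/-1.667e-01) = 140.835068
iter 2: u=0.616143  f(a)=+3.114e-03  f'(a)=-1.619e-01  a ← 140.835068 − (+3.114e-03/-1.619e-01) = 140.854300
iter 3: u=0.616059  f(a)=+6.538e-07  f'(a)=-1.619e-01  a ← 140.854300 − (+6.538e-07/-1.619e-01) = 140.854304
iter 4: u=0.616059  f(a)=+2.842e-14  f'(a)=-1.619e-01  a ← 140.854304 − (+2.842e-14/-1.619e-01) = 140.854304
converged: |Δa| < 1e-12 after 4 iterations
sag = a·(cosh(S/(2a)) − 1) = 140.854304·(cosh(0.616059) − 1) = 27.585225
T_max/T_min = cosh(S/(2a)) = 1.195842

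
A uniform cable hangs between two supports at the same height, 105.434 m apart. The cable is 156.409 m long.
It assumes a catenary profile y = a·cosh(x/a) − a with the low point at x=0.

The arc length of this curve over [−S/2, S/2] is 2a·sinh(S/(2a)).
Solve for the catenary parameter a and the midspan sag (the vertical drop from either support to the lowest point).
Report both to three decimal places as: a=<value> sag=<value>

seed: a₀ = √(S³/(24(L−S))) = √(105.434³/(24·50.975)) = 30.951862
iter 1: u=1.703193  f(a)=+7.925e+00  f'(a)=-4.354e+00  a ← 30.951862 − (+7.925e+00/-4.354e+00) = 32.772194
iter 2: u=1.608589  f(a)=+7.530e-01  f'(a)=-3.563e+00  a ← 32.772194 − (+7.530e-01/-3.563e+00) = 32.983552
iter 3: u=1.598281  f(a)=+8.372e-03  f'(a)=-3.484e+00  a ← 32.983552 − (+8.372e-03/-3.484e+00) = 32.985955
iter 4: u=1.598165  f(a)=+1.060e-06  f'(a)=-3.483e+00  a ← 32.985955 − (+1.060e-06/-3.483e+00) = 32.985955
iter 5: u=1.598165  f(a)=+0.000e+00  f'(a)=-3.483e+00  a ← 32.985955 − (+0.000e+00/-3.483e+00) = 32.985955
converged: |Δa| < 1e-12 after 5 iterations
sag = a·(cosh(S/(2a)) − 1) = 32.985955·(cosh(1.598165) − 1) = 51.890526
T_max/T_min = cosh(S/(2a)) = 2.573110

a=32.986 sag=51.891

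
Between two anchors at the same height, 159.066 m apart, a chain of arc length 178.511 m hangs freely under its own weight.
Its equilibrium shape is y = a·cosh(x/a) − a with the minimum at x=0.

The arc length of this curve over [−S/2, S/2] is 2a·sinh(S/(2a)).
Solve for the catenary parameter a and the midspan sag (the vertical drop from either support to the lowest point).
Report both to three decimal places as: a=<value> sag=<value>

a=94.523 sag=35.481

seed: a₀ = √(S³/(24(L−S))) = √(159.066³/(24·19.445)) = 92.865937
iter 1: u=0.856428  f(a)=+7.257e-01  f'(a)=-4.503e-01  a ← 92.865937 − (+7.257e-01/-4.503e-01) = 94.477496
iter 2: u=0.841820  f(a)=+1.932e-02  f'(a)=-4.266e-01  a ← 94.477496 − (+1.932e-02/-4.266e-01) = 94.522786
iter 3: u=0.841416  f(a)=+1.453e-05  f'(a)=-4.260e-01  a ← 94.522786 − (+1.453e-05/-4.260e-01) = 94.522820
iter 4: u=0.841416  f(a)=+8.271e-12  f'(a)=-4.260e-01  a ← 94.522820 − (+8.271e-12/-4.260e-01) = 94.522820
converged: |Δa| < 1e-12 after 4 iterations
sag = a·(cosh(S/(2a)) − 1) = 94.522820·(cosh(0.841416) − 1) = 35.481441
T_max/T_min = cosh(S/(2a)) = 1.375374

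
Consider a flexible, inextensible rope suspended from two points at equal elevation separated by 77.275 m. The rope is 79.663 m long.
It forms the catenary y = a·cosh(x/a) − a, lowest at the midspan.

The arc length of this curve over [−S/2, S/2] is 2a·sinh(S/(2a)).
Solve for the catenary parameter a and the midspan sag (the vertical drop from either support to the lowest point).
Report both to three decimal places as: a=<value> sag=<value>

a=90.143 sag=8.408

seed: a₀ = √(S³/(24(L−S))) = √(77.275³/(24·2.388)) = 89.729601
iter 1: u=0.430599  f(a)=+2.224e-02  f'(a)=-5.422e-02  a ← 89.729601 − (+2.224e-02/-5.422e-02) = 90.139720
iter 2: u=0.428640  f(a)=+1.534e-04  f'(a)=-5.347e-02  a ← 90.139720 − (+1.534e-04/-5.347e-02) = 90.142588
iter 3: u=0.428626  f(a)=+7.410e-09  f'(a)=-5.347e-02  a ← 90.142588 − (+7.410e-09/-5.347e-02) = 90.142588
iter 4: u=0.428626  f(a)=-1.421e-14  f'(a)=-5.347e-02  a ← 90.142588 − (-1.421e-14/-5.347e-02) = 90.142588
converged: |Δa| < 1e-12 after 4 iterations
sag = a·(cosh(S/(2a)) − 1) = 90.142588·(cosh(0.428626) − 1) = 8.408082
T_max/T_min = cosh(S/(2a)) = 1.093275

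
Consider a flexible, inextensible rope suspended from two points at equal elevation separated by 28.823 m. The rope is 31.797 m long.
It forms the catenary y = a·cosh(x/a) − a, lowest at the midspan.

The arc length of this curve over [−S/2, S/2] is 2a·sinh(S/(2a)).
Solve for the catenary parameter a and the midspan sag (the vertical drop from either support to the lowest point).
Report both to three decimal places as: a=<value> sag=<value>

seed: a₀ = √(S³/(24(L−S))) = √(28.823³/(24·2.974)) = 18.316086
iter 1: u=0.786822  f(a)=+9.343e-02  f'(a)=-3.453e-01  a ← 18.316086 − (+9.343e-02/-3.453e-01) = 18.586657
iter 2: u=0.775368  f(a)=+2.111e-03  f'(a)=-3.299e-01  a ← 18.586657 − (+2.111e-03/-3.299e-01) = 18.593056
iter 3: u=0.775101  f(a)=+1.132e-06  f'(a)=-3.295e-01  a ← 18.593056 − (+1.132e-06/-3.295e-01) = 18.593059
iter 4: u=0.775101  f(a)=+3.233e-13  f'(a)=-3.295e-01  a ← 18.593059 − (+3.233e-13/-3.295e-01) = 18.593059
converged: |Δa| < 1e-12 after 4 iterations
sag = a·(cosh(S/(2a)) − 1) = 18.593059·(cosh(0.775101) − 1) = 5.870468
T_max/T_min = cosh(S/(2a)) = 1.315734

a=18.593 sag=5.870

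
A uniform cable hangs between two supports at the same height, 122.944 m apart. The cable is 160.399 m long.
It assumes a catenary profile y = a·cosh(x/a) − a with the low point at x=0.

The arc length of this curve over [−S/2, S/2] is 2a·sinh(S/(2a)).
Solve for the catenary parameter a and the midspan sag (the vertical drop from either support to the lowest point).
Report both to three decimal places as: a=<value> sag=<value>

seed: a₀ = √(S³/(24(L−S))) = √(122.944³/(24·37.455)) = 45.467438
iter 1: u=1.352001  f(a)=+3.576e+00  f'(a)=-1.969e+00  a ← 45.467438 − (+3.576e+00/-1.969e+00) = 47.283563
iter 2: u=1.300071  f(a)=+2.254e-01  f'(a)=-1.728e+00  a ← 47.283563 − (+2.254e-01/-1.728e+00) = 47.414022
iter 3: u=1.296494  f(a)=+1.029e-03  f'(a)=-1.712e+00  a ← 47.414022 − (+1.029e-03/-1.712e+00) = 47.414623
iter 4: u=1.296478  f(a)=+2.166e-08  f'(a)=-1.712e+00  a ← 47.414623 − (+2.166e-08/-1.712e+00) = 47.414623
iter 5: u=1.296478  f(a)=+2.842e-14  f'(a)=-1.712e+00  a ← 47.414623 − (+2.842e-14/-1.712e+00) = 47.414623
converged: |Δa| < 1e-12 after 5 iterations
sag = a·(cosh(S/(2a)) − 1) = 47.414623·(cosh(1.296478) − 1) = 45.752465
T_max/T_min = cosh(S/(2a)) = 1.964944

a=47.415 sag=45.752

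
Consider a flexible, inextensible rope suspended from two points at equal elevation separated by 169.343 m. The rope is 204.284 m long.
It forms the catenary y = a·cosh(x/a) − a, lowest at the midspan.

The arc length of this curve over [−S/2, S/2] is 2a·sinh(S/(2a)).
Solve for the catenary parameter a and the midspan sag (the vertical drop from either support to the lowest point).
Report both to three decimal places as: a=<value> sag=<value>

a=78.350 sag=50.381

seed: a₀ = √(S³/(24(L−S))) = √(169.343³/(24·34.941)) = 76.098761
iter 1: u=1.112653  f(a)=+2.228e+00  f'(a)=-1.037e+00  a ← 76.098761 − (+2.228e+00/-1.037e+00) = 78.246698
iter 2: u=1.082110  f(a)=+9.780e-02  f'(a)=-9.479e-01  a ← 78.246698 − (+9.780e-02/-9.479e-01) = 78.349875
iter 3: u=1.080685  f(a)=+2.077e-04  f'(a)=-9.439e-01  a ← 78.349875 − (+2.077e-04/-9.439e-01) = 78.350095
iter 4: u=1.080682  f(a)=+9.407e-10  f'(a)=-9.439e-01  a ← 78.350095 − (+9.407e-10/-9.439e-01) = 78.350095
iter 5: u=1.080682  f(a)=-5.684e-14  f'(a)=-9.439e-01  a ← 78.350095 − (-5.684e-14/-9.439e-01) = 78.350095
converged: |Δa| < 1e-12 after 5 iterations
sag = a·(cosh(S/(2a)) − 1) = 78.350095·(cosh(1.080682) − 1) = 50.381119
T_max/T_min = cosh(S/(2a)) = 1.643026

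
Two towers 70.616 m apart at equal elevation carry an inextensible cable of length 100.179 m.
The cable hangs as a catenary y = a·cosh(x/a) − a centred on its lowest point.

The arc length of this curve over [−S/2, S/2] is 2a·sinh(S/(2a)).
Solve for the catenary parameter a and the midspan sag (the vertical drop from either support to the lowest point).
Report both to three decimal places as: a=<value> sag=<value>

a=23.561 sag=31.793

seed: a₀ = √(S³/(24(L−S))) = √(70.616³/(24·29.563)) = 22.277928
iter 1: u=1.584887  f(a)=+3.943e+00  f'(a)=-3.383e+00  a ← 22.277928 − (+3.943e+00/-3.383e+00) = 23.443315
iter 2: u=1.506101  f(a)=+3.305e-01  f'(a)=-2.838e+00  a ← 23.443315 − (+3.305e-01/-2.838e+00) = 23.559783
iter 3: u=1.498656  f(a)=+2.792e-03  f'(a)=-2.790e+00  a ← 23.559783 − (+2.792e-03/-2.790e+00) = 23.560784
iter 4: u=1.498592  f(a)=+2.030e-07  f'(a)=-2.790e+00  a ← 23.560784 − (+2.030e-07/-2.790e+00) = 23.560784
iter 5: u=1.498592  f(a)=-1.421e-14  f'(a)=-2.790e+00  a ← 23.560784 − (-1.421e-14/-2.790e+00) = 23.560784
converged: |Δa| < 1e-12 after 5 iterations
sag = a·(cosh(S/(2a)) − 1) = 23.560784·(cosh(1.498592) − 1) = 31.793245
T_max/T_min = cosh(S/(2a)) = 2.349414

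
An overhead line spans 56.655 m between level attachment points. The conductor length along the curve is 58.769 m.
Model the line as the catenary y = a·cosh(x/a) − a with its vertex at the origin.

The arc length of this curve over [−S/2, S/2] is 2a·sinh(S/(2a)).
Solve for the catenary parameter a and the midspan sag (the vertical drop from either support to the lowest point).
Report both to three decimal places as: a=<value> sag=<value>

a=60.201 sag=6.789

seed: a₀ = √(S³/(24(L−S))) = √(56.655³/(24·2.114)) = 59.868621
iter 1: u=0.473161  f(a)=+2.379e-02  f'(a)=-7.222e-02  a ← 59.868621 − (+2.379e-02/-7.222e-02) = 60.198064
iter 2: u=0.470572  f(a)=+1.978e-04  f'(a)=-7.102e-02  a ← 60.198064 − (+1.978e-04/-7.102e-02) = 60.200850
iter 3: u=0.470550  f(a)=+1.393e-08  f'(a)=-7.101e-02  a ← 60.200850 − (+1.393e-08/-7.101e-02) = 60.200850
iter 4: u=0.470550  f(a)=+7.105e-15  f'(a)=-7.101e-02  a ← 60.200850 − (+7.105e-15/-7.101e-02) = 60.200850
converged: |Δa| < 1e-12 after 4 iterations
sag = a·(cosh(S/(2a)) − 1) = 60.200850·(cosh(0.470550) − 1) = 6.788636
T_max/T_min = cosh(S/(2a)) = 1.112766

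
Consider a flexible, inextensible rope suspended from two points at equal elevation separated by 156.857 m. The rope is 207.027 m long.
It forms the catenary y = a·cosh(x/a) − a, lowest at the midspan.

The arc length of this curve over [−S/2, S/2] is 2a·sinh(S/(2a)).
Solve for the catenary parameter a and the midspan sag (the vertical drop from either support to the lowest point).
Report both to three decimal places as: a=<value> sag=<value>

seed: a₀ = √(S³/(24(L−S))) = √(156.857³/(24·50.170)) = 56.614566
iter 1: u=1.385306  f(a)=+5.040e+00  f'(a)=-2.137e+00  a ← 56.614566 − (+5.040e+00/-2.137e+00) = 58.973398
iter 2: u=1.329896  f(a)=+3.321e-01  f'(a)=-1.863e+00  a ← 58.973398 − (+3.321e-01/-1.863e+00) = 59.151611
iter 3: u=1.325889  f(a)=+1.667e-03  f'(a)=-1.845e+00  a ← 59.151611 − (+1.667e-03/-1.845e+00) = 59.152515
iter 4: u=1.325869  f(a)=+4.246e-08  f'(a)=-1.845e+00  a ← 59.152515 − (+4.246e-08/-1.845e+00) = 59.152515
iter 5: u=1.325869  f(a)=-2.842e-14  f'(a)=-1.845e+00  a ← 59.152515 − (-2.842e-14/-1.845e+00) = 59.152515
converged: |Δa| < 1e-12 after 5 iterations
sag = a·(cosh(S/(2a)) − 1) = 59.152515·(cosh(1.325869) − 1) = 60.070238
T_max/T_min = cosh(S/(2a)) = 2.015515

a=59.153 sag=60.070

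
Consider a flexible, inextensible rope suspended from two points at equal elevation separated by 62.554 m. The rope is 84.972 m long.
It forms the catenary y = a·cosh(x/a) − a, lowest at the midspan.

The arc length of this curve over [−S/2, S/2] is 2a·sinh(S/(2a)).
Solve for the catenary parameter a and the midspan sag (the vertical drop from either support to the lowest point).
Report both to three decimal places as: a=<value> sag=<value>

seed: a₀ = √(S³/(24(L−S))) = √(62.554³/(24·22.418)) = 21.329397
iter 1: u=1.466380  f(a)=+2.537e+00  f'(a)=-2.590e+00  a ← 21.329397 − (+2.537e+00/-2.590e+00) = 22.309007
iter 2: u=1.401990  f(a)=+1.853e-01  f'(a)=-2.225e+00  a ← 22.309007 − (+1.853e-01/-2.225e+00) = 22.392295
iter 3: u=1.396775  f(a)=+1.160e-03  f'(a)=-2.197e+00  a ← 22.392295 − (+1.160e-03/-2.197e+00) = 22.392823
iter 4: u=1.396742  f(a)=+4.608e-08  f'(a)=-2.197e+00  a ← 22.392823 − (+4.608e-08/-2.197e+00) = 22.392823
iter 5: u=1.396742  f(a)=-1.421e-14  f'(a)=-2.197e+00  a ← 22.392823 − (-1.421e-14/-2.197e+00) = 22.392823
converged: |Δa| < 1e-12 after 5 iterations
sag = a·(cosh(S/(2a)) − 1) = 22.392823·(cosh(1.396742) − 1) = 25.633198
T_max/T_min = cosh(S/(2a)) = 2.144706

a=22.393 sag=25.633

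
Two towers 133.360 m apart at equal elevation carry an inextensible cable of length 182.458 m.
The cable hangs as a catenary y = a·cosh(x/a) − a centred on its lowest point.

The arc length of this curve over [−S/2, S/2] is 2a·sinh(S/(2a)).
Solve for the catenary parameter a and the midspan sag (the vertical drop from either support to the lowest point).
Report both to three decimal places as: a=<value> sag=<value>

a=47.158 sag=55.539

seed: a₀ = √(S³/(24(L−S))) = √(133.360³/(24·49.098)) = 44.864296
iter 1: u=1.486260  f(a)=+5.717e+00  f'(a)=-2.712e+00  a ← 44.864296 − (+5.717e+00/-2.712e+00) = 46.972340
iter 2: u=1.419559  f(a)=+4.276e-01  f'(a)=-2.320e+00  a ← 46.972340 − (+4.276e-01/-2.320e+00) = 47.156656
iter 3: u=1.414010  f(a)=+2.820e-03  f'(a)=-2.290e+00  a ← 47.156656 − (+2.820e-03/-2.290e+00) = 47.157888
iter 4: u=1.413973  f(a)=+1.245e-07  f'(a)=-2.289e+00  a ← 47.157888 − (+1.245e-07/-2.289e+00) = 47.157888
iter 5: u=1.413973  f(a)=+0.000e+00  f'(a)=-2.289e+00  a ← 47.157888 − (+0.000e+00/-2.289e+00) = 47.157888
converged: |Δa| < 1e-12 after 5 iterations
sag = a·(cosh(S/(2a)) − 1) = 47.157888·(cosh(1.413973) − 1) = 55.538737
T_max/T_min = cosh(S/(2a)) = 2.177719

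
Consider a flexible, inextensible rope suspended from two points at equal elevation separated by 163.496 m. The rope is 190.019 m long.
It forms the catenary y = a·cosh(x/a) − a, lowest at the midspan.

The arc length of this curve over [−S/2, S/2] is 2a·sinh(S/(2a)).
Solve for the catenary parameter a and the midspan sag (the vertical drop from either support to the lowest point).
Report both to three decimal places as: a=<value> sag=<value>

a=84.805 sag=42.548

seed: a₀ = √(S³/(24(L−S))) = √(163.496³/(24·26.523)) = 82.859776
iter 1: u=0.986582  f(a)=+1.321e+00  f'(a)=-7.047e-01  a ← 82.859776 − (+1.321e+00/-7.047e-01) = 84.734486
iter 2: u=0.964755  f(a)=+4.617e-02  f'(a)=-6.562e-01  a ← 84.734486 − (+4.617e-02/-6.562e-01) = 84.804836
iter 3: u=0.963954  f(a)=+6.090e-05  f'(a)=-6.545e-01  a ← 84.804836 − (+6.090e-05/-6.545e-01) = 84.804929
iter 4: u=0.963953  f(a)=+1.063e-10  f'(a)=-6.545e-01  a ← 84.804929 − (+1.063e-10/-6.545e-01) = 84.804929
iter 5: u=0.963953  f(a)=+5.684e-14  f'(a)=-6.545e-01  a ← 84.804929 − (+5.684e-14/-6.545e-01) = 84.804929
converged: |Δa| < 1e-12 after 5 iterations
sag = a·(cosh(S/(2a)) − 1) = 84.804929·(cosh(0.963953) − 1) = 42.547657
T_max/T_min = cosh(S/(2a)) = 1.501712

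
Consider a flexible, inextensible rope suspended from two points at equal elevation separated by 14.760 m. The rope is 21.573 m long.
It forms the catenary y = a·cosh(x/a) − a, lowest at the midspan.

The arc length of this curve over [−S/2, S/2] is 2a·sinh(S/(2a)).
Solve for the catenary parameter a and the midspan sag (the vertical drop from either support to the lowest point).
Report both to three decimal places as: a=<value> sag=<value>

seed: a₀ = √(S³/(24(L−S))) = √(14.760³/(24·6.813)) = 4.434603
iter 1: u=1.664185  f(a)=+1.008e+00  f'(a)=-4.012e+00  a ← 4.434603 − (+1.008e+00/-4.012e+00) = 4.685858
iter 2: u=1.574952  f(a)=+9.202e-02  f'(a)=-3.310e+00  a ← 4.685858 − (+9.202e-02/-3.310e+00) = 4.713656
iter 3: u=1.565664  f(a)=+9.369e-04  f'(a)=-3.243e+00  a ← 4.713656 − (+9.369e-04/-3.243e+00) = 4.713945
iter 4: u=1.565568  f(a)=+9.930e-08  f'(a)=-3.243e+00  a ← 4.713945 − (+9.930e-08/-3.243e+00) = 4.713945
iter 5: u=1.565568  f(a)=+0.000e+00  f'(a)=-3.243e+00  a ← 4.713945 − (+0.000e+00/-3.243e+00) = 4.713945
converged: |Δa| < 1e-12 after 5 iterations
sag = a·(cosh(S/(2a)) − 1) = 4.713945·(cosh(1.565568) − 1) = 7.057625
T_max/T_min = cosh(S/(2a)) = 2.497180

a=4.714 sag=7.058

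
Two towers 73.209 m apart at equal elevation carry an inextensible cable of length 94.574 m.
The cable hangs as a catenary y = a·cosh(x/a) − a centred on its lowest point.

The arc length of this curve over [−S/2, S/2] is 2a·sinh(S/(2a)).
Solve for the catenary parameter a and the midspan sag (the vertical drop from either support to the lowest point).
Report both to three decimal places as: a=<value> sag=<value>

seed: a₀ = √(S³/(24(L−S))) = √(73.209³/(24·21.365)) = 27.662386
iter 1: u=1.323259  f(a)=+1.950e+00  f'(a)=-1.833e+00  a ← 27.662386 − (+1.950e+00/-1.833e+00) = 28.726655
iter 2: u=1.274235  f(a)=+1.182e-01  f'(a)=-1.617e+00  a ← 28.726655 − (+1.182e-01/-1.617e+00) = 28.799776
iter 3: u=1.270999  f(a)=+4.962e-04  f'(a)=-1.603e+00  a ← 28.799776 − (+4.962e-04/-1.603e+00) = 28.800086
iter 4: u=1.270986  f(a)=+8.823e-09  f'(a)=-1.603e+00  a ← 28.800086 − (+8.823e-09/-1.603e+00) = 28.800086
iter 5: u=1.270986  f(a)=+1.421e-14  f'(a)=-1.603e+00  a ← 28.800086 − (+1.421e-14/-1.603e+00) = 28.800086
converged: |Δa| < 1e-12 after 5 iterations
sag = a·(cosh(S/(2a)) − 1) = 28.800086·(cosh(1.270986) − 1) = 26.566920
T_max/T_min = cosh(S/(2a)) = 1.922460

a=28.800 sag=26.567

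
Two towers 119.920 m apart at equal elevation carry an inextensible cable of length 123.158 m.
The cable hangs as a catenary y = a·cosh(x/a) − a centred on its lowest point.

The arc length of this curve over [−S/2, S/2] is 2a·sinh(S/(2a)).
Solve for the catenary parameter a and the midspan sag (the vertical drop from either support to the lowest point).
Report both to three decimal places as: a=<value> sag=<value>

a=149.568 sag=12.180

seed: a₀ = √(S³/(24(L−S))) = √(119.920³/(24·3.238)) = 148.968137
iter 1: u=0.402502  f(a)=+2.633e-02  f'(a)=-4.418e-02  a ← 148.968137 − (+2.633e-02/-4.418e-02) = 149.564109
iter 2: u=0.400898  f(a)=+1.588e-04  f'(a)=-4.365e-02  a ← 149.564109 − (+1.588e-04/-4.365e-02) = 149.567748
iter 3: u=0.400889  f(a)=+5.859e-09  f'(a)=-4.365e-02  a ← 149.567748 − (+5.859e-09/-4.365e-02) = 149.567749
iter 4: u=0.400889  f(a)=-1.421e-14  f'(a)=-4.365e-02  a ← 149.567749 − (-1.421e-14/-4.365e-02) = 149.567749
converged: |Δa| < 1e-12 after 4 iterations
sag = a·(cosh(S/(2a)) − 1) = 149.567749·(cosh(0.400889) − 1) = 12.180465
T_max/T_min = cosh(S/(2a)) = 1.081438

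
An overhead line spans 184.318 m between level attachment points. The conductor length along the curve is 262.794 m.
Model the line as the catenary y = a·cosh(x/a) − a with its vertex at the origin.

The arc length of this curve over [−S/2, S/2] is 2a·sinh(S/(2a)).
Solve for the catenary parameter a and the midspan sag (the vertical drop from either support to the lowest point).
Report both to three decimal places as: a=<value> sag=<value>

a=61.033 sag=83.847

seed: a₀ = √(S³/(24(L−S))) = √(184.318³/(24·78.476)) = 57.660390
iter 1: u=1.598307  f(a)=+1.066e+01  f'(a)=-3.484e+00  a ← 57.660390 − (+1.066e+01/-3.484e+00) = 60.718888
iter 2: u=1.517798  f(a)=+9.065e-01  f'(a)=-2.914e+00  a ← 60.718888 − (+9.065e-01/-2.914e+00) = 61.029966
iter 3: u=1.510061  f(a)=+7.909e-03  f'(a)=-2.864e+00  a ← 61.029966 − (+7.909e-03/-2.864e+00) = 61.032728
iter 4: u=1.509993  f(a)=+6.137e-07  f'(a)=-2.863e+00  a ← 61.032728 − (+6.137e-07/-2.863e+00) = 61.032728
iter 5: u=1.509993  f(a)=+5.684e-14  f'(a)=-2.863e+00  a ← 61.032728 − (+5.684e-14/-2.863e+00) = 61.032728
converged: |Δa| < 1e-12 after 5 iterations
sag = a·(cosh(S/(2a)) − 1) = 61.032728·(cosh(1.509993) − 1) = 83.847103
T_max/T_min = cosh(S/(2a)) = 2.373806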